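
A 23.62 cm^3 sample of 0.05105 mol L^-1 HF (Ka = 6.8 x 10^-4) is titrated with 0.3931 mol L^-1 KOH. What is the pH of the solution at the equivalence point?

7.91

n(HF) = 0.05105 x 0.02362 = 0.001206 mol; V(KOH) at equivalence = 0.001206/0.3931 = 0.003067 L.
At equivalence all the acid is converted to F-; total volume = 0.02362 + 0.003067 = 0.02669 L, so [F-] = 0.001206/0.02669 = 0.04518 M.
Kb = Kw/Ka = 1.0e-14 / 6.8 x 10^-4 = 1.47e-11.
[OH^-] = sqrt(Kb x [F-]) = sqrt(1.47e-11 x 0.04518) = 8.15e-7 M.
pOH = 6.09, so pH = 14.00 - 6.09 = 7.91.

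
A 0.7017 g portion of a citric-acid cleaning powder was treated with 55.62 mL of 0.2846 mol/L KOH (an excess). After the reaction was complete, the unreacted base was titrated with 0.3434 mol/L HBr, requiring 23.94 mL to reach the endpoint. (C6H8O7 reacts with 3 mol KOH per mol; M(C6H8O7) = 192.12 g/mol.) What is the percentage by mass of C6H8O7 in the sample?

69.4%

Total n(KOH) added = 0.2846 x 0.05562 = 0.01583 mol.
n(HBr) used = 0.3434 x 0.02394 = 0.008221 mol, which equals the excess n(KOH).
So n(KOH) consumed by the sample = 0.01583 - 0.008221 = 0.007608 mol.
n(C6H8O7) = 0.007608 / 3 = 0.002536 mol.
mass C6H8O7 = 0.002536 x 192.12 = 0.4872 g, so %C6H8O7 = 0.4872/0.7017 x 100 = 69.4%.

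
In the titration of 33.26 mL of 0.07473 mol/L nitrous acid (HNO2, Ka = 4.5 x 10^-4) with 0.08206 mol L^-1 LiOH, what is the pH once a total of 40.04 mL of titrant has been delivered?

12.04

n(acid) = 0.07473 x 0.03326 = 0.002486 mol; n(LiOH) added = 0.08206 x 0.04004 = 0.003286 mol.
Base is in excess by 0.003286 - 0.002486 = 0.0008002 mol in a total volume of 0.07330 L.
[OH^-] = 0.0008002/0.07330 = 0.01092 M, so pOH = 1.96 and pH = 14.00 - 1.96 = 12.04.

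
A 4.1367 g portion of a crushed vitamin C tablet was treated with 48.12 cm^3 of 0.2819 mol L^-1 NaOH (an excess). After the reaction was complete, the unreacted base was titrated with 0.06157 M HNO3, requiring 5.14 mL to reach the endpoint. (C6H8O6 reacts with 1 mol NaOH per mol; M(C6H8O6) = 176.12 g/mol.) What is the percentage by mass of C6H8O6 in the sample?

56.4%

Total n(NaOH) added = 0.2819 x 0.04812 = 0.01357 mol.
n(HNO3) used = 0.06157 x 0.005140 = 0.0003165 mol, which equals the excess n(NaOH).
So n(NaOH) consumed by the sample = 0.01357 - 0.0003165 = 0.01325 mol.
n(C6H8O6) = 0.01325 / 1 = 0.01325 mol.
mass C6H8O6 = 0.01325 x 176.12 = 2.333 g, so %C6H8O6 = 2.333/4.1367 x 100 = 56.4%.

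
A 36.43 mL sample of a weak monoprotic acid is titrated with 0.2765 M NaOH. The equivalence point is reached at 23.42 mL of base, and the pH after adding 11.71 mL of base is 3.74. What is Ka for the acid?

11.71 mL is half of the equivalence volume, so this is the half-equivalence point where [HA] = [A^-].
At half-equivalence pH = pKa, so pKa = 3.74.
Ka = 10^(-3.74) = 1.8 x 10^-4.

1.8 x 10^-4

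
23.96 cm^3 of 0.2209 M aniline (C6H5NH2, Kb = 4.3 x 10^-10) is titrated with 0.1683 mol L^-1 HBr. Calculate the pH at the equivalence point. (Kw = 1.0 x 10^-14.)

2.83

n(C6H5NH2) = 0.2209 x 0.02396 = 0.005293 mol; V(HBr) at equivalence = 0.005293/0.1683 = 0.03145 L.
At equivalence the base is fully converted to C6H5NH3+; total volume = 0.05541 L, so [C6H5NH3+] = 0.005293/0.05541 = 0.09552 M.
Ka(C6H5NH3+) = Kw/Kb = 1.0e-14 / 4.3 x 10^-10 = 2.33e-5.
[H^+] = sqrt(Ka x [C6H5NH3+]) = sqrt(2.33e-5 x 0.09552) = 0.00149 M.
pH = -log(0.00149) = 2.83.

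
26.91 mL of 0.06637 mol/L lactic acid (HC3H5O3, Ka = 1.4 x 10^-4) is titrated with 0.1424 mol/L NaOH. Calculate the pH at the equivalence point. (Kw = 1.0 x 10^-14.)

n(HC3H5O3) = 0.06637 x 0.02691 = 0.001786 mol; V(NaOH) at equivalence = 0.001786/0.1424 = 0.01254 L.
At equivalence all the acid is converted to C3H5O3-; total volume = 0.02691 + 0.01254 = 0.03945 L, so [C3H5O3-] = 0.001786/0.03945 = 0.04527 M.
Kb = Kw/Ka = 1.0e-14 / 1.4 x 10^-4 = 7.14e-11.
[OH^-] = sqrt(Kb x [C3H5O3-]) = sqrt(7.14e-11 x 0.04527) = 1.80e-6 M.
pOH = 5.75, so pH = 14.00 - 5.75 = 8.25.

8.25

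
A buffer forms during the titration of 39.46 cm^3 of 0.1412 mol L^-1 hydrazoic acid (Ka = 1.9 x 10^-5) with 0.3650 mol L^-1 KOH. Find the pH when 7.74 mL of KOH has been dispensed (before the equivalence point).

Initial n(HN3) = 0.1412 x 0.03946 = 0.005572 mol.
n(KOH) added = 0.3650 x 0.007740 = 0.002825 mol, converting that many moles of HN3 to N3-.
Remaining n(HN3) = 0.002747 mol; n(N3-) = 0.002825 mol.
By Henderson-Hasselbalch, pH = pKa + log([A^-]/[HA]) = 4.72 + log(0.002825/0.002747) = 4.72 + (+0.01) = 4.73.

4.73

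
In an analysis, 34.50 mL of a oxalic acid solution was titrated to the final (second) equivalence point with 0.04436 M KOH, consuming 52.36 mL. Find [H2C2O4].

0.0337 M

n(KOH) = 0.04436 x 0.05236 = 0.002323 mol.
At the final (second) equivalence point, 2 mol OH^- react per mol H2C2O4, so n(H2C2O4) = 0.002323 / 2 = 0.001161 mol.
[H2C2O4] = 0.001161 / 0.03450 L = 0.0337 M.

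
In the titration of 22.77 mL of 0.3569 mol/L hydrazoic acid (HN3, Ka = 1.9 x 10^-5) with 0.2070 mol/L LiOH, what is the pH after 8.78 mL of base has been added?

Initial n(HN3) = 0.3569 x 0.02277 = 0.008127 mol.
n(LiOH) added = 0.2070 x 0.008780 = 0.001817 mol, converting that many moles of HN3 to N3-.
Remaining n(HN3) = 0.006309 mol; n(N3-) = 0.001817 mol.
By Henderson-Hasselbalch, pH = pKa + log([A^-]/[HA]) = 4.72 + log(0.001817/0.006309) = 4.72 + (-0.54) = 4.18.

4.18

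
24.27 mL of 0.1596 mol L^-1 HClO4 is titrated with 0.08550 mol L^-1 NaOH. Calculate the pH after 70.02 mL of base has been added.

12.35

n(acid) = 0.1596 x 0.02427 = 0.003873 mol; n(NaOH) added = 0.08550 x 0.07002 = 0.005987 mol.
Base is in excess by 0.005987 - 0.003873 = 0.002113 mol in a total volume of 0.09429 L.
[OH^-] = 0.002113/0.09429 = 0.02241 M, so pOH = 1.65 and pH = 14.00 - 1.65 = 12.35.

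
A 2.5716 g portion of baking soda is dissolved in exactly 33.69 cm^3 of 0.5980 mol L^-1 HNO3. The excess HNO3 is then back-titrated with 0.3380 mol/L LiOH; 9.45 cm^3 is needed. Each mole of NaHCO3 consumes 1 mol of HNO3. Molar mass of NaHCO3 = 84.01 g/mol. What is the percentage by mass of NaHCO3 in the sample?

Total n(HNO3) added = 0.5980 x 0.03369 = 0.02015 mol.
n(LiOH) used = 0.3380 x 0.009450 = 0.003194 mol, which equals the excess n(HNO3).
So n(HNO3) consumed by the sample = 0.02015 - 0.003194 = 0.01695 mol.
n(NaHCO3) = 0.01695 / 1 = 0.01695 mol.
mass NaHCO3 = 0.01695 x 84.01 = 1.424 g, so %NaHCO3 = 1.424/2.5716 x 100 = 55.4%.

55.4%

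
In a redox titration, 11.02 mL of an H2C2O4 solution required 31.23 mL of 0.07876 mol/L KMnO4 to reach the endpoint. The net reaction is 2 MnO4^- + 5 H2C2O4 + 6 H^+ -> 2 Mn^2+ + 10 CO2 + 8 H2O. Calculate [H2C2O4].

n(KMnO4) = 0.07876 x 0.03123 = 0.002460 mol.
From the balanced equation, 2 mol KMnO4 reacts with 5 mol H2C2O4, so n(H2C2O4) = 0.002460 x 5/2 = 0.006149 mol.
[H2C2O4] = 0.006149 / 0.01102 L = 0.558 M.

0.558 M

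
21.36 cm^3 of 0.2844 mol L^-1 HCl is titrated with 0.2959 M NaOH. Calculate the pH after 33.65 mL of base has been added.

12.85

n(acid) = 0.2844 x 0.02136 = 0.006075 mol; n(NaOH) added = 0.2959 x 0.03365 = 0.009957 mol.
Base is in excess by 0.009957 - 0.006075 = 0.003882 mol in a total volume of 0.05501 L.
[OH^-] = 0.003882/0.05501 = 0.07057 M, so pOH = 1.15 and pH = 14.00 - 1.15 = 12.85.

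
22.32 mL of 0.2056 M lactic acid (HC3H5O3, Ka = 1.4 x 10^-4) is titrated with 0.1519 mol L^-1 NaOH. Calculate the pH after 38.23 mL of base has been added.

n(acid) = 0.2056 x 0.02232 = 0.004589 mol; n(NaOH) added = 0.1519 x 0.03823 = 0.005807 mol.
Base is in excess by 0.005807 - 0.004589 = 0.001218 mol in a total volume of 0.06055 L.
[OH^-] = 0.001218/0.06055 = 0.02012 M, so pOH = 1.70 and pH = 14.00 - 1.70 = 12.30.

12.30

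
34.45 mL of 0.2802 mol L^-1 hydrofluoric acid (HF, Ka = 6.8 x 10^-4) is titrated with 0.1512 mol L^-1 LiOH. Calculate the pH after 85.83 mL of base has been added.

n(acid) = 0.2802 x 0.03445 = 0.009653 mol; n(LiOH) added = 0.1512 x 0.08583 = 0.01298 mol.
Base is in excess by 0.01298 - 0.009653 = 0.003325 mol in a total volume of 0.1203 L.
[OH^-] = 0.003325/0.1203 = 0.02764 M, so pOH = 1.56 and pH = 14.00 - 1.56 = 12.44.

12.44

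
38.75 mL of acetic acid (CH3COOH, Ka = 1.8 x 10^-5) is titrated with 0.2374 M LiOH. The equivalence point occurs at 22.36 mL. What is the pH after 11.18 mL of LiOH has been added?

11.18 mL is exactly half the equivalence volume (22.36/2), i.e. the half-equivalence point.
There, n(HA) = n(A^-), so pH = pKa = -log(1.8 x 10^-5) = 4.74.

4.74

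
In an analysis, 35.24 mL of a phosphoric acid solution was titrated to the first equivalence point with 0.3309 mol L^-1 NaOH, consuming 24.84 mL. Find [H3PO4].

n(NaOH) = 0.3309 x 0.02484 = 0.008220 mol.
At the first equivalence point, 1 mol OH^- react per mol H3PO4, so n(H3PO4) = 0.008220 / 1 = 0.008220 mol.
[H3PO4] = 0.008220 / 0.03524 L = 0.233 M.

0.233 M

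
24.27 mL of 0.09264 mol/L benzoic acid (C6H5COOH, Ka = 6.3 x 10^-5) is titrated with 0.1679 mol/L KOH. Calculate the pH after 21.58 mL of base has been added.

12.48

n(acid) = 0.09264 x 0.02427 = 0.002248 mol; n(KOH) added = 0.1679 x 0.02158 = 0.003623 mol.
Base is in excess by 0.003623 - 0.002248 = 0.001375 mol in a total volume of 0.04585 L.
[OH^-] = 0.001375/0.04585 = 0.02999 M, so pOH = 1.52 and pH = 14.00 - 1.52 = 12.48.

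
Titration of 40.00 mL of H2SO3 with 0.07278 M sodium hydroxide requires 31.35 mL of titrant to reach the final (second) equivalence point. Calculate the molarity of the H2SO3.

0.0285 M

n(NaOH) = 0.07278 x 0.03135 = 0.002282 mol.
At the final (second) equivalence point, 2 mol OH^- react per mol H2SO3, so n(H2SO3) = 0.002282 / 2 = 0.001141 mol.
[H2SO3] = 0.001141 / 0.04000 L = 0.0285 M.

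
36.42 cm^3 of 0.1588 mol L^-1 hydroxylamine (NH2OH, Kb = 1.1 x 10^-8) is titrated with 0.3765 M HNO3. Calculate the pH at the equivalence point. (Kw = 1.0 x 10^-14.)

3.50

n(NH2OH) = 0.1588 x 0.03642 = 0.005783 mol; V(HNO3) at equivalence = 0.005783/0.3765 = 0.01536 L.
At equivalence the base is fully converted to NH3OH+; total volume = 0.05178 L, so [NH3OH+] = 0.005783/0.05178 = 0.1117 M.
Ka(NH3OH+) = Kw/Kb = 1.0e-14 / 1.1 x 10^-8 = 9.09e-7.
[H^+] = sqrt(Ka x [NH3OH+]) = sqrt(9.09e-7 x 0.1117) = 0.000319 M.
pH = -log(0.000319) = 3.50.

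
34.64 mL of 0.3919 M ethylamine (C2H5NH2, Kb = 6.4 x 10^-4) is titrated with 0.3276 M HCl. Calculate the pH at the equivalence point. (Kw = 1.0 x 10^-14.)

n(C2H5NH2) = 0.3919 x 0.03464 = 0.01358 mol; V(HCl) at equivalence = 0.01358/0.3276 = 0.04144 L.
At equivalence the base is fully converted to C2H5NH3+; total volume = 0.07608 L, so [C2H5NH3+] = 0.01358/0.07608 = 0.1784 M.
Ka(C2H5NH3+) = Kw/Kb = 1.0e-14 / 6.4 x 10^-4 = 1.56e-11.
[H^+] = sqrt(Ka x [C2H5NH3+]) = sqrt(1.56e-11 x 0.1784) = 1.67e-6 M.
pH = -log(1.67e-6) = 5.78.

5.78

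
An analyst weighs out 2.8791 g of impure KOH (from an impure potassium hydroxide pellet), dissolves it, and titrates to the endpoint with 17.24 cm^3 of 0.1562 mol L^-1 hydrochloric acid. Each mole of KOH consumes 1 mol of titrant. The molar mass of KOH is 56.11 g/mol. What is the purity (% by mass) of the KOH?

n(HCl) = 0.1562 x 0.01724 = 0.002693 mol.
n(KOH) = 0.002693 / 1 = 0.002693 mol.
mass of KOH = 0.002693 x 56.11 = 0.1511 g.
% purity = 0.1511 / 2.8791 x 100 = 5.25%.

5.25%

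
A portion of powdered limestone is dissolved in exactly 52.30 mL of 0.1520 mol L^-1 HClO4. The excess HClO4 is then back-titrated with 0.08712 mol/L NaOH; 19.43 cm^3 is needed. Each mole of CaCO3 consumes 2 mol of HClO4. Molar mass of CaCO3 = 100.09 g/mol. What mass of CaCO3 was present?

Total n(HClO4) added = 0.1520 x 0.05230 = 0.007950 mol.
n(NaOH) used = 0.08712 x 0.01943 = 0.001693 mol, which equals the excess n(HClO4).
So n(HClO4) consumed by the sample = 0.007950 - 0.001693 = 0.006257 mol.
n(CaCO3) = 0.006257 / 2 = 0.003128 mol.
mass = 0.003128 mol x 100.09 g/mol = 0.313 g.

0.313 g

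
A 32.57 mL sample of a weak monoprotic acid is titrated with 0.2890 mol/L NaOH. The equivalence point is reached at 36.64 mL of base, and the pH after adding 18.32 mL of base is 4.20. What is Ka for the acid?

18.32 mL is half of the equivalence volume, so this is the half-equivalence point where [HA] = [A^-].
At half-equivalence pH = pKa, so pKa = 4.20.
Ka = 10^(-4.20) = 6.3 x 10^-5.

6.3 x 10^-5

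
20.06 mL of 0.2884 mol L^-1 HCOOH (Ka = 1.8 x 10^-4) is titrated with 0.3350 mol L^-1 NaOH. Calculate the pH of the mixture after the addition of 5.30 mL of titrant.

Initial n(HCOOH) = 0.2884 x 0.02006 = 0.005785 mol.
n(NaOH) added = 0.3350 x 0.005300 = 0.001776 mol, converting that many moles of HCOOH to HCOO-.
Remaining n(HCOOH) = 0.004010 mol; n(HCOO-) = 0.001776 mol.
By Henderson-Hasselbalch, pH = pKa + log([A^-]/[HA]) = 3.74 + log(0.001776/0.004010) = 3.74 + (-0.35) = 3.39.

3.39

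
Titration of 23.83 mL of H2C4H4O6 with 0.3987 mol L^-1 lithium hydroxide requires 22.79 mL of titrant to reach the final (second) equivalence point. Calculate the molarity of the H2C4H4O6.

0.191 M

n(LiOH) = 0.3987 x 0.02279 = 0.009086 mol.
At the final (second) equivalence point, 2 mol OH^- react per mol H2C4H4O6, so n(H2C4H4O6) = 0.009086 / 2 = 0.004543 mol.
[H2C4H4O6] = 0.004543 / 0.02383 L = 0.191 M.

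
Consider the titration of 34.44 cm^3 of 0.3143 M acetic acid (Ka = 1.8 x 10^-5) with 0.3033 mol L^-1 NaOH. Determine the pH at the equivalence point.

n(CH3COOH) = 0.3143 x 0.03444 = 0.01082 mol; V(NaOH) at equivalence = 0.01082/0.3033 = 0.03569 L.
At equivalence all the acid is converted to CH3COO-; total volume = 0.03444 + 0.03569 = 0.07013 L, so [CH3COO-] = 0.01082/0.07013 = 0.1544 M.
Kb = Kw/Ka = 1.0e-14 / 1.8 x 10^-5 = 5.56e-10.
[OH^-] = sqrt(Kb x [CH3COO-]) = sqrt(5.56e-10 x 0.1544) = 9.26e-6 M.
pOH = 5.03, so pH = 14.00 - 5.03 = 8.97.

8.97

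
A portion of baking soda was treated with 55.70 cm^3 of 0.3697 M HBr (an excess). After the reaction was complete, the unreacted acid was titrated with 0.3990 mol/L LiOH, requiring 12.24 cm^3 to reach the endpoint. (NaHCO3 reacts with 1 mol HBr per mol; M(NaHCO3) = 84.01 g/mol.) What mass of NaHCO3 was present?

Total n(HBr) added = 0.3697 x 0.05570 = 0.02059 mol.
n(LiOH) used = 0.3990 x 0.01224 = 0.004884 mol, which equals the excess n(HBr).
So n(HBr) consumed by the sample = 0.02059 - 0.004884 = 0.01571 mol.
n(NaHCO3) = 0.01571 / 1 = 0.01571 mol.
mass = 0.01571 mol x 84.01 g/mol = 1.32 g.

1.32 g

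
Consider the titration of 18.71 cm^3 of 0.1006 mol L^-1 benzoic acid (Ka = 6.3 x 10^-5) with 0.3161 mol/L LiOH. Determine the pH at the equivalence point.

8.54

n(C6H5COOH) = 0.1006 x 0.01871 = 0.001882 mol; V(LiOH) at equivalence = 0.001882/0.3161 = 0.005955 L.
At equivalence all the acid is converted to C6H5COO-; total volume = 0.01871 + 0.005955 = 0.02466 L, so [C6H5COO-] = 0.001882/0.02466 = 0.07631 M.
Kb = Kw/Ka = 1.0e-14 / 6.3 x 10^-5 = 1.59e-10.
[OH^-] = sqrt(Kb x [C6H5COO-]) = sqrt(1.59e-10 x 0.07631) = 3.48e-6 M.
pOH = 5.46, so pH = 14.00 - 5.46 = 8.54.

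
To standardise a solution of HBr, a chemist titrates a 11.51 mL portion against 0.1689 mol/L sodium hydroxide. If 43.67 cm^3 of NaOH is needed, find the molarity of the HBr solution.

0.641 M

n(NaOH) delivered = 0.1689 x 0.04367 = 0.007376 mol.
For a 1:1 reaction, n(HBr) = 0.007376 mol.
[HBr] = 0.007376 mol / 0.01151 L = 0.641 M.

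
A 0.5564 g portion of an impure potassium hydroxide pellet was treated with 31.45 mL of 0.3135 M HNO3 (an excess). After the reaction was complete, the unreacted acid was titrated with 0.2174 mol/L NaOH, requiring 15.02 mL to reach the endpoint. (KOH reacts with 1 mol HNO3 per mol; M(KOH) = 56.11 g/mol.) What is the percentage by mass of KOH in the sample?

Total n(HNO3) added = 0.3135 x 0.03145 = 0.009860 mol.
n(NaOH) used = 0.2174 x 0.01502 = 0.003265 mol, which equals the excess n(HNO3).
So n(HNO3) consumed by the sample = 0.009860 - 0.003265 = 0.006594 mol.
n(KOH) = 0.006594 / 1 = 0.006594 mol.
mass KOH = 0.006594 x 56.11 = 0.3700 g, so %KOH = 0.3700/0.5564 x 100 = 66.5%.

66.5%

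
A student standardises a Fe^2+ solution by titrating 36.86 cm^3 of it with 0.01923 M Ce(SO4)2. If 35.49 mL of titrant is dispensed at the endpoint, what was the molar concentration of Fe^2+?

0.0185 M

n(Ce(SO4)2) = 0.01923 x 0.03549 = 0.0006825 mol.
From the balanced equation, 1 mol Ce(SO4)2 reacts with 1 mol Fe^2+, so n(Fe^2+) = 0.0006825 x 1/1 = 0.0006825 mol.
[Fe^2+] = 0.0006825 / 0.03686 L = 0.0185 M.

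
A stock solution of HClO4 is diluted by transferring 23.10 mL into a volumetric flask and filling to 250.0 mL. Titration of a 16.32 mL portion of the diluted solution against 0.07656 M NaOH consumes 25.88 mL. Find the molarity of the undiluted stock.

n(NaOH) = 0.07656 x 0.02588 = 0.001981 mol.
n(HClO4) in the aliquot = 0.001981 mol.
[diluted HClO4] = 0.001981 / 0.01632 = 0.1214 M.
Dilution factor = 250.0/23.10 = 10.82, so [stock] = 0.1214 x 10.82 = 1.31 M.

1.31 M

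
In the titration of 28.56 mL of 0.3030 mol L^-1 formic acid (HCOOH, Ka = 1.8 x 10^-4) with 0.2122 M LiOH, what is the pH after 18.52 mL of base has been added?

3.66

Initial n(HCOOH) = 0.3030 x 0.02856 = 0.008654 mol.
n(LiOH) added = 0.2122 x 0.01852 = 0.003930 mol, converting that many moles of HCOOH to HCOO-.
Remaining n(HCOOH) = 0.004724 mol; n(HCOO-) = 0.003930 mol.
By Henderson-Hasselbalch, pH = pKa + log([A^-]/[HA]) = 3.74 + log(0.003930/0.004724) = 3.74 + (-0.08) = 3.66.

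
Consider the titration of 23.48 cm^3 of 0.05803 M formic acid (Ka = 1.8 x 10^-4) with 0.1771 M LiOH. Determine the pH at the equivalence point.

n(HCOOH) = 0.05803 x 0.02348 = 0.001363 mol; V(LiOH) at equivalence = 0.001363/0.1771 = 0.007694 L.
At equivalence all the acid is converted to HCOO-; total volume = 0.02348 + 0.007694 = 0.03117 L, so [HCOO-] = 0.001363/0.03117 = 0.04371 M.
Kb = Kw/Ka = 1.0e-14 / 1.8 x 10^-4 = 5.56e-11.
[OH^-] = sqrt(Kb x [HCOO-]) = sqrt(5.56e-11 x 0.04371) = 1.56e-6 M.
pOH = 5.81, so pH = 14.00 - 5.81 = 8.19.

8.19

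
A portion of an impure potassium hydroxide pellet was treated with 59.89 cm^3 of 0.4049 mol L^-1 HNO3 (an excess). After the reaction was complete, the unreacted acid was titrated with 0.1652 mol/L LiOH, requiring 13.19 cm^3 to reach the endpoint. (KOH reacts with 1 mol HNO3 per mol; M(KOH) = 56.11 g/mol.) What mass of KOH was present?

1.24 g

Total n(HNO3) added = 0.4049 x 0.05989 = 0.02425 mol.
n(LiOH) used = 0.1652 x 0.01319 = 0.002179 mol, which equals the excess n(HNO3).
So n(HNO3) consumed by the sample = 0.02425 - 0.002179 = 0.02207 mol.
n(KOH) = 0.02207 / 1 = 0.02207 mol.
mass = 0.02207 mol x 56.11 g/mol = 1.24 g.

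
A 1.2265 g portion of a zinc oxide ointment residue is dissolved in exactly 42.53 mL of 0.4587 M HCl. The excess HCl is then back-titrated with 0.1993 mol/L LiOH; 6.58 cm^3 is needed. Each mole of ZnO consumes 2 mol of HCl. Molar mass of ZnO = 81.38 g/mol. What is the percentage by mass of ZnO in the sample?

Total n(HCl) added = 0.4587 x 0.04253 = 0.01951 mol.
n(LiOH) used = 0.1993 x 0.006580 = 0.001311 mol, which equals the excess n(HCl).
So n(HCl) consumed by the sample = 0.01951 - 0.001311 = 0.01820 mol.
n(ZnO) = 0.01820 / 2 = 0.009099 mol.
mass ZnO = 0.009099 x 81.38 = 0.7404 g, so %ZnO = 0.7404/1.2265 x 100 = 60.4%.

60.4%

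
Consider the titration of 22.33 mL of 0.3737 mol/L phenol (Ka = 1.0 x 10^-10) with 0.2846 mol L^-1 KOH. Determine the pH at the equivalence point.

11.60

n(C6H5OH) = 0.3737 x 0.02233 = 0.008345 mol; V(KOH) at equivalence = 0.008345/0.2846 = 0.02932 L.
At equivalence all the acid is converted to C6H5O-; total volume = 0.02233 + 0.02932 = 0.05165 L, so [C6H5O-] = 0.008345/0.05165 = 0.1616 M.
Kb = Kw/Ka = 1.0e-14 / 1.0 x 10^-10 = 0.000100.
[OH^-] = sqrt(Kb x [C6H5O-]) = sqrt(0.000100 x 0.1616) = 0.00402 M.
pOH = 2.40, so pH = 14.00 - 2.40 = 11.60.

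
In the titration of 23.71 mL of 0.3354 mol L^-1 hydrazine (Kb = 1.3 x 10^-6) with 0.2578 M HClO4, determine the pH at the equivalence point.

n(N2H4) = 0.3354 x 0.02371 = 0.007952 mol; V(HClO4) at equivalence = 0.007952/0.2578 = 0.03085 L.
At equivalence the base is fully converted to N2H5+; total volume = 0.05456 L, so [N2H5+] = 0.007952/0.05456 = 0.1458 M.
Ka(N2H5+) = Kw/Kb = 1.0e-14 / 1.3 x 10^-6 = 7.69e-9.
[H^+] = sqrt(Ka x [N2H5+]) = sqrt(7.69e-9 x 0.1458) = 3.35e-5 M.
pH = -log(3.35e-5) = 4.48.

4.48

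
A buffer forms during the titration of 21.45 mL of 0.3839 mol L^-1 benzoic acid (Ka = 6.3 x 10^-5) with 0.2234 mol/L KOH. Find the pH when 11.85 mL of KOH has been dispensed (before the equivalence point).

Initial n(C6H5COOH) = 0.3839 x 0.02145 = 0.008235 mol.
n(KOH) added = 0.2234 x 0.01185 = 0.002647 mol, converting that many moles of C6H5COOH to C6H5COO-.
Remaining n(C6H5COOH) = 0.005587 mol; n(C6H5COO-) = 0.002647 mol.
By Henderson-Hasselbalch, pH = pKa + log([A^-]/[HA]) = 4.20 + log(0.002647/0.005587) = 4.20 + (-0.32) = 3.88.

3.88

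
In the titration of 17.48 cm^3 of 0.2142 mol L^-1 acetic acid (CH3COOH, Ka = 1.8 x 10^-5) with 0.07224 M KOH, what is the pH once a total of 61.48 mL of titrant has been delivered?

n(acid) = 0.2142 x 0.01748 = 0.003744 mol; n(KOH) added = 0.07224 x 0.06148 = 0.004441 mol.
Base is in excess by 0.004441 - 0.003744 = 0.0006971 mol in a total volume of 0.07896 L.
[OH^-] = 0.0006971/0.07896 = 0.008829 M, so pOH = 2.05 and pH = 14.00 - 2.05 = 11.95.

11.95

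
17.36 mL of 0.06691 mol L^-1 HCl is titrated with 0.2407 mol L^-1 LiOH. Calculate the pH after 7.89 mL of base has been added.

n(acid) = 0.06691 x 0.01736 = 0.001162 mol; n(LiOH) added = 0.2407 x 0.007890 = 0.001899 mol.
Base is in excess by 0.001899 - 0.001162 = 0.0007376 mol in a total volume of 0.02525 L.
[OH^-] = 0.0007376/0.02525 = 0.02921 M, so pOH = 1.53 and pH = 14.00 - 1.53 = 12.47.

12.47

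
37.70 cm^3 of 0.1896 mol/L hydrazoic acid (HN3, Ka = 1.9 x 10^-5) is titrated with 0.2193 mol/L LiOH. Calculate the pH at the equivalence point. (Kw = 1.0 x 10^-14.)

8.86

n(HN3) = 0.1896 x 0.03770 = 0.007148 mol; V(LiOH) at equivalence = 0.007148/0.2193 = 0.03259 L.
At equivalence all the acid is converted to N3-; total volume = 0.03770 + 0.03259 = 0.07029 L, so [N3-] = 0.007148/0.07029 = 0.1017 M.
Kb = Kw/Ka = 1.0e-14 / 1.9 x 10^-5 = 5.26e-10.
[OH^-] = sqrt(Kb x [N3-]) = sqrt(5.26e-10 x 0.1017) = 7.32e-6 M.
pOH = 5.14, so pH = 14.00 - 5.14 = 8.86.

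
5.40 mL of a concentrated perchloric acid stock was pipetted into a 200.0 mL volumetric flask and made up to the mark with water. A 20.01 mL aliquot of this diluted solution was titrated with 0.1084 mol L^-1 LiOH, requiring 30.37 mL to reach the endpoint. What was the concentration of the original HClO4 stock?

6.09 M

n(LiOH) = 0.1084 x 0.03037 = 0.003292 mol.
n(HClO4) in the aliquot = 0.003292 mol.
[diluted HClO4] = 0.003292 / 0.02001 = 0.1645 M.
Dilution factor = 200.0/5.400 = 37.04, so [stock] = 0.1645 x 37.04 = 6.09 M.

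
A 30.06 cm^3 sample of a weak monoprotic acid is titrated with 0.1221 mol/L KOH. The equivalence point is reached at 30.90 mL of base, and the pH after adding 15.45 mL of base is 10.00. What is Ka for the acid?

1.0 x 10^-10

15.45 mL is half of the equivalence volume, so this is the half-equivalence point where [HA] = [A^-].
At half-equivalence pH = pKa, so pKa = 10.00.
Ka = 10^(-10.00) = 1.0 x 10^-10.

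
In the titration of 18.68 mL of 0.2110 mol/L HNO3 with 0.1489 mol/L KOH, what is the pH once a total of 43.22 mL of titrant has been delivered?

n(acid) = 0.2110 x 0.01868 = 0.003941 mol; n(KOH) added = 0.1489 x 0.04322 = 0.006435 mol.
Base is in excess by 0.006435 - 0.003941 = 0.002494 mol in a total volume of 0.06190 L.
[OH^-] = 0.002494/0.06190 = 0.04029 M, so pOH = 1.39 and pH = 14.00 - 1.39 = 12.61.

12.61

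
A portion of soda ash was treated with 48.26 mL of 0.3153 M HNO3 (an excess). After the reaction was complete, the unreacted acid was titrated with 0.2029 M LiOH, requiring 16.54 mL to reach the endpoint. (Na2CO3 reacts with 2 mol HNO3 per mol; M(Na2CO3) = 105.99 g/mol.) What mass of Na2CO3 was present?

Total n(HNO3) added = 0.3153 x 0.04826 = 0.01522 mol.
n(LiOH) used = 0.2029 x 0.01654 = 0.003356 mol, which equals the excess n(HNO3).
So n(HNO3) consumed by the sample = 0.01522 - 0.003356 = 0.01186 mol.
n(Na2CO3) = 0.01186 / 2 = 0.005930 mol.
mass = 0.005930 mol x 105.99 g/mol = 0.629 g.

0.629 g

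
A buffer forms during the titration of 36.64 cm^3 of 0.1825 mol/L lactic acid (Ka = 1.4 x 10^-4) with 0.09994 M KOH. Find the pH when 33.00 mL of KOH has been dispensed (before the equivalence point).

Initial n(HC3H5O3) = 0.1825 x 0.03664 = 0.006687 mol.
n(KOH) added = 0.09994 x 0.03300 = 0.003298 mol, converting that many moles of HC3H5O3 to C3H5O3-.
Remaining n(HC3H5O3) = 0.003389 mol; n(C3H5O3-) = 0.003298 mol.
By Henderson-Hasselbalch, pH = pKa + log([A^-]/[HA]) = 3.85 + log(0.003298/0.003389) = 3.85 + (-0.01) = 3.84.

3.84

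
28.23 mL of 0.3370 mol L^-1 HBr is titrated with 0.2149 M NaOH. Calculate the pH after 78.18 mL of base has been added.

12.84

n(acid) = 0.3370 x 0.02823 = 0.009514 mol; n(NaOH) added = 0.2149 x 0.07818 = 0.01680 mol.
Base is in excess by 0.01680 - 0.009514 = 0.007287 mol in a total volume of 0.1064 L.
[OH^-] = 0.007287/0.1064 = 0.06848 M, so pOH = 1.16 and pH = 14.00 - 1.16 = 12.84.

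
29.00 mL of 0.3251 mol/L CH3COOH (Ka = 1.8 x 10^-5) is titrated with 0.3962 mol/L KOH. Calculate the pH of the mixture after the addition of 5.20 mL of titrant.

4.19

Initial n(CH3COOH) = 0.3251 x 0.02900 = 0.009428 mol.
n(KOH) added = 0.3962 x 0.005200 = 0.002060 mol, converting that many moles of CH3COOH to CH3COO-.
Remaining n(CH3COOH) = 0.007368 mol; n(CH3COO-) = 0.002060 mol.
By Henderson-Hasselbalch, pH = pKa + log([A^-]/[HA]) = 4.74 + log(0.002060/0.007368) = 4.74 + (-0.55) = 4.19.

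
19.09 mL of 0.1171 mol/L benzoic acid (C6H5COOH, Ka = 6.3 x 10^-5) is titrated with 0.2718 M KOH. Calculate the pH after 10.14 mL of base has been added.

n(acid) = 0.1171 x 0.01909 = 0.002235 mol; n(KOH) added = 0.2718 x 0.01014 = 0.002756 mol.
Base is in excess by 0.002756 - 0.002235 = 0.0005206 mol in a total volume of 0.02923 L.
[OH^-] = 0.0005206/0.02923 = 0.01781 M, so pOH = 1.75 and pH = 14.00 - 1.75 = 12.25.

12.25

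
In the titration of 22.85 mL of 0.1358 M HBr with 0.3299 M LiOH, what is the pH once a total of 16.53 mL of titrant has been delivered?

12.78

n(acid) = 0.1358 x 0.02285 = 0.003103 mol; n(LiOH) added = 0.3299 x 0.01653 = 0.005453 mol.
Base is in excess by 0.005453 - 0.003103 = 0.002350 mol in a total volume of 0.03938 L.
[OH^-] = 0.002350/0.03938 = 0.05968 M, so pOH = 1.22 and pH = 14.00 - 1.22 = 12.78.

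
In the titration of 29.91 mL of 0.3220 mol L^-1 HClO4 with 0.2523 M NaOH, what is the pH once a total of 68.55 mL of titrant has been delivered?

12.89

n(acid) = 0.3220 x 0.02991 = 0.009631 mol; n(NaOH) added = 0.2523 x 0.06855 = 0.01730 mol.
Base is in excess by 0.01730 - 0.009631 = 0.007664 mol in a total volume of 0.09846 L.
[OH^-] = 0.007664/0.09846 = 0.07784 M, so pOH = 1.11 and pH = 14.00 - 1.11 = 12.89.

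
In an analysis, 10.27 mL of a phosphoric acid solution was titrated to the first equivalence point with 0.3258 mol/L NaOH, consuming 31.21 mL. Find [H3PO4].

n(NaOH) = 0.3258 x 0.03121 = 0.01017 mol.
At the first equivalence point, 1 mol OH^- react per mol H3PO4, so n(H3PO4) = 0.01017 / 1 = 0.01017 mol.
[H3PO4] = 0.01017 / 0.01027 L = 0.990 M.

0.990 M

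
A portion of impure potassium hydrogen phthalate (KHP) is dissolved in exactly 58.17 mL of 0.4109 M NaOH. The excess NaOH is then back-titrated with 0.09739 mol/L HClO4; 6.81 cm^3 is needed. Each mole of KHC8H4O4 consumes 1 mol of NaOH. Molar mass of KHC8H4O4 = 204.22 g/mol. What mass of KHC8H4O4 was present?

4.75 g

Total n(NaOH) added = 0.4109 x 0.05817 = 0.02390 mol.
n(HClO4) used = 0.09739 x 0.006810 = 0.0006632 mol, which equals the excess n(NaOH).
So n(NaOH) consumed by the sample = 0.02390 - 0.0006632 = 0.02324 mol.
n(KHC8H4O4) = 0.02324 / 1 = 0.02324 mol.
mass = 0.02324 mol x 204.22 g/mol = 4.75 g.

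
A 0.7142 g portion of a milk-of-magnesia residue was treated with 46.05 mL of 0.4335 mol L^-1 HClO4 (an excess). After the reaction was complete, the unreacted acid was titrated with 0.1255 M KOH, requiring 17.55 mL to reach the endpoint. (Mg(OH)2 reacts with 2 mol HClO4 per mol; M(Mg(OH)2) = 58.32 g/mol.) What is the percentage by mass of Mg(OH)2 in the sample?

72.5%

Total n(HClO4) added = 0.4335 x 0.04605 = 0.01996 mol.
n(KOH) used = 0.1255 x 0.01755 = 0.002203 mol, which equals the excess n(HClO4).
So n(HClO4) consumed by the sample = 0.01996 - 0.002203 = 0.01776 mol.
n(Mg(OH)2) = 0.01776 / 2 = 0.008880 mol.
mass Mg(OH)2 = 0.008880 x 58.32 = 0.5179 g, so %Mg(OH)2 = 0.5179/0.7142 x 100 = 72.5%.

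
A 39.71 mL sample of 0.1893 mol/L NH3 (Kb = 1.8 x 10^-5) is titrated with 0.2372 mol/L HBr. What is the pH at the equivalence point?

5.12

n(NH3) = 0.1893 x 0.03971 = 0.007517 mol; V(HBr) at equivalence = 0.007517/0.2372 = 0.03169 L.
At equivalence the base is fully converted to NH4+; total volume = 0.07140 L, so [NH4+] = 0.007517/0.07140 = 0.1053 M.
Ka(NH4+) = Kw/Kb = 1.0e-14 / 1.8 x 10^-5 = 5.56e-10.
[H^+] = sqrt(Ka x [NH4+]) = sqrt(5.56e-10 x 0.1053) = 7.65e-6 M.
pH = -log(7.65e-6) = 5.12.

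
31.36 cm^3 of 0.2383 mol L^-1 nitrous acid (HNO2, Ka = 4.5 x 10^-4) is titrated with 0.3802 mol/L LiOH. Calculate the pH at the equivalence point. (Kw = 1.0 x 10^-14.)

8.26

n(HNO2) = 0.2383 x 0.03136 = 0.007473 mol; V(LiOH) at equivalence = 0.007473/0.3802 = 0.01966 L.
At equivalence all the acid is converted to NO2-; total volume = 0.03136 + 0.01966 = 0.05102 L, so [NO2-] = 0.007473/0.05102 = 0.1465 M.
Kb = Kw/Ka = 1.0e-14 / 4.5 x 10^-4 = 2.22e-11.
[OH^-] = sqrt(Kb x [NO2-]) = sqrt(2.22e-11 x 0.1465) = 1.80e-6 M.
pOH = 5.74, so pH = 14.00 - 5.74 = 8.26.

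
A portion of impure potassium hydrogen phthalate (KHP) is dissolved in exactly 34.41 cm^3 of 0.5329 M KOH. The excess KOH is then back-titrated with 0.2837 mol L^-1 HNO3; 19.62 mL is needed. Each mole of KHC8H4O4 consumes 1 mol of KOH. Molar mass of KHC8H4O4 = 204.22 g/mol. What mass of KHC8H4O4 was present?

Total n(KOH) added = 0.5329 x 0.03441 = 0.01834 mol.
n(HNO3) used = 0.2837 x 0.01962 = 0.005566 mol, which equals the excess n(KOH).
So n(KOH) consumed by the sample = 0.01834 - 0.005566 = 0.01277 mol.
n(KHC8H4O4) = 0.01277 / 1 = 0.01277 mol.
mass = 0.01277 mol x 204.22 g/mol = 2.61 g.

2.61 g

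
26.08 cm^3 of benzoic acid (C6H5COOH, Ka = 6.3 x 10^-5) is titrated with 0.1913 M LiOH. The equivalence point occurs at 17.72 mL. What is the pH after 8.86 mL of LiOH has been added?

8.86 mL is exactly half the equivalence volume (17.72/2), i.e. the half-equivalence point.
There, n(HA) = n(A^-), so pH = pKa = -log(6.3 x 10^-5) = 4.20.

4.20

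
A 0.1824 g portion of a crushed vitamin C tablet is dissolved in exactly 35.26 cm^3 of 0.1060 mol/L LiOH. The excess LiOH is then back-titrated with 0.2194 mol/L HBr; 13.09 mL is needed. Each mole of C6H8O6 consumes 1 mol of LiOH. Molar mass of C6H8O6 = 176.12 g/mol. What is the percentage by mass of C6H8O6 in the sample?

Total n(LiOH) added = 0.1060 x 0.03526 = 0.003738 mol.
n(HBr) used = 0.2194 x 0.01309 = 0.002872 mol, which equals the excess n(LiOH).
So n(LiOH) consumed by the sample = 0.003738 - 0.002872 = 0.0008656 mol.
n(C6H8O6) = 0.0008656 / 1 = 0.0008656 mol.
mass C6H8O6 = 0.0008656 x 176.12 = 0.1525 g, so %C6H8O6 = 0.1525/0.1824 x 100 = 83.6%.

83.6%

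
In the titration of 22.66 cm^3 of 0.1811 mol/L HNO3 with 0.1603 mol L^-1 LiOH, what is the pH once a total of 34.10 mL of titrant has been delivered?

12.38

n(acid) = 0.1811 x 0.02266 = 0.004104 mol; n(LiOH) added = 0.1603 x 0.03410 = 0.005466 mol.
Base is in excess by 0.005466 - 0.004104 = 0.001363 mol in a total volume of 0.05676 L.
[OH^-] = 0.001363/0.05676 = 0.02400 M, so pOH = 1.62 and pH = 14.00 - 1.62 = 12.38.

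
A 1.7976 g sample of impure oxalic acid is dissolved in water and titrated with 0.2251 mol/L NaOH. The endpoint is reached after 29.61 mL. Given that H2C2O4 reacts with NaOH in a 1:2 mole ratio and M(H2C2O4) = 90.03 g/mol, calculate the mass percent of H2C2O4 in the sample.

16.7%

n(NaOH) = 0.2251 x 0.02961 = 0.006665 mol.
n(H2C2O4) = 0.006665 / 2 = 0.003333 mol.
mass of H2C2O4 = 0.003333 x 90.03 = 0.3000 g.
% purity = 0.3000 / 1.7976 x 100 = 16.7%.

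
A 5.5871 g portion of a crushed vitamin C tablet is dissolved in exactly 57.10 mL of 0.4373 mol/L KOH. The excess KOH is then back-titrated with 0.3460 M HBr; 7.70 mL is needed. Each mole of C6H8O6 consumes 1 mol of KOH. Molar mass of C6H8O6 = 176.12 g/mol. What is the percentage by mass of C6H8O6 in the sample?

70.3%

Total n(KOH) added = 0.4373 x 0.05710 = 0.02497 mol.
n(HBr) used = 0.3460 x 0.007700 = 0.002664 mol, which equals the excess n(KOH).
So n(KOH) consumed by the sample = 0.02497 - 0.002664 = 0.02231 mol.
n(C6H8O6) = 0.02231 / 1 = 0.02231 mol.
mass C6H8O6 = 0.02231 x 176.12 = 3.928 g, so %C6H8O6 = 3.928/5.5871 x 100 = 70.3%.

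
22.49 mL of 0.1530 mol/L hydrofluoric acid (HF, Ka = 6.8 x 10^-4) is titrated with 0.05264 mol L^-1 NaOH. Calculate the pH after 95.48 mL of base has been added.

12.13

n(acid) = 0.1530 x 0.02249 = 0.003441 mol; n(NaOH) added = 0.05264 x 0.09548 = 0.005026 mol.
Base is in excess by 0.005026 - 0.003441 = 0.001585 mol in a total volume of 0.1180 L.
[OH^-] = 0.001585/0.1180 = 0.01344 M, so pOH = 1.87 and pH = 14.00 - 1.87 = 12.13.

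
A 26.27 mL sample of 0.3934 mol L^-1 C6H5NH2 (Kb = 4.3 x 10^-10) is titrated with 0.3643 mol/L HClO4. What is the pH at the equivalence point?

n(C6H5NH2) = 0.3934 x 0.02627 = 0.01033 mol; V(HClO4) at equivalence = 0.01033/0.3643 = 0.02837 L.
At equivalence the base is fully converted to C6H5NH3+; total volume = 0.05464 L, so [C6H5NH3+] = 0.01033/0.05464 = 0.1891 M.
Ka(C6H5NH3+) = Kw/Kb = 1.0e-14 / 4.3 x 10^-10 = 2.33e-5.
[H^+] = sqrt(Ka x [C6H5NH3+]) = sqrt(2.33e-5 x 0.1891) = 0.00210 M.
pH = -log(0.00210) = 2.68.

2.68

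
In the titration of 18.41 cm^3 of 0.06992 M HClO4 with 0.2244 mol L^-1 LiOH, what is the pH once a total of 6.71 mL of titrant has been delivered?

11.94

n(acid) = 0.06992 x 0.01841 = 0.001287 mol; n(LiOH) added = 0.2244 x 0.006710 = 0.001506 mol.
Base is in excess by 0.001506 - 0.001287 = 0.0002185 mol in a total volume of 0.02512 L.
[OH^-] = 0.0002185/0.02512 = 0.008698 M, so pOH = 2.06 and pH = 14.00 - 2.06 = 11.94.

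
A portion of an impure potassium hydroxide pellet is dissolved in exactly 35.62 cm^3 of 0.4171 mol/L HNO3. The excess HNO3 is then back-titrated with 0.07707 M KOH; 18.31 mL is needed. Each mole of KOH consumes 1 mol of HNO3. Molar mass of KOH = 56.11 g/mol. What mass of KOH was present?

0.754 g

Total n(HNO3) added = 0.4171 x 0.03562 = 0.01486 mol.
n(KOH) used = 0.07707 x 0.01831 = 0.001411 mol, which equals the excess n(HNO3).
So n(HNO3) consumed by the sample = 0.01486 - 0.001411 = 0.01345 mol.
n(KOH) = 0.01345 / 1 = 0.01345 mol.
mass = 0.01345 mol x 56.11 g/mol = 0.754 g.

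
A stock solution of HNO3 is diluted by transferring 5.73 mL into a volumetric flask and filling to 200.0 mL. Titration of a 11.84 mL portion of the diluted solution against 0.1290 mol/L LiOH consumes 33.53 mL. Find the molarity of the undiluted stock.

12.8 M

n(LiOH) = 0.1290 x 0.03353 = 0.004325 mol.
n(HNO3) in the aliquot = 0.004325 mol.
[diluted HNO3] = 0.004325 / 0.01184 = 0.3653 M.
Dilution factor = 200.0/5.730 = 34.90, so [stock] = 0.3653 x 34.90 = 12.8 M.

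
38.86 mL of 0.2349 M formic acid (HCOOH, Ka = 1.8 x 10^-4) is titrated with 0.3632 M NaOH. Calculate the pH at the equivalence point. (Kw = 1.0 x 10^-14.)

n(HCOOH) = 0.2349 x 0.03886 = 0.009128 mol; V(NaOH) at equivalence = 0.009128/0.3632 = 0.02513 L.
At equivalence all the acid is converted to HCOO-; total volume = 0.03886 + 0.02513 = 0.06399 L, so [HCOO-] = 0.009128/0.06399 = 0.1426 M.
Kb = Kw/Ka = 1.0e-14 / 1.8 x 10^-4 = 5.56e-11.
[OH^-] = sqrt(Kb x [HCOO-]) = sqrt(5.56e-11 x 0.1426) = 2.82e-6 M.
pOH = 5.55, so pH = 14.00 - 5.55 = 8.45.

8.45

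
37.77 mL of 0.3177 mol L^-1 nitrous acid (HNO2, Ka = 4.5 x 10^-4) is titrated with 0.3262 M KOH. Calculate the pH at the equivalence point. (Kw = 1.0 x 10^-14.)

8.28

n(HNO2) = 0.3177 x 0.03777 = 0.01200 mol; V(KOH) at equivalence = 0.01200/0.3262 = 0.03679 L.
At equivalence all the acid is converted to NO2-; total volume = 0.03777 + 0.03679 = 0.07456 L, so [NO2-] = 0.01200/0.07456 = 0.1609 M.
Kb = Kw/Ka = 1.0e-14 / 4.5 x 10^-4 = 2.22e-11.
[OH^-] = sqrt(Kb x [NO2-]) = sqrt(2.22e-11 x 0.1609) = 1.89e-6 M.
pOH = 5.72, so pH = 14.00 - 5.72 = 8.28.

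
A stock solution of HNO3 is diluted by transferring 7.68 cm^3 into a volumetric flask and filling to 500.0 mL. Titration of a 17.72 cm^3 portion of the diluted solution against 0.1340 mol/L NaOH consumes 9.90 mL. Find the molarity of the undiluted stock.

4.87 M

n(NaOH) = 0.1340 x 0.009900 = 0.001327 mol.
n(HNO3) in the aliquot = 0.001327 mol.
[diluted HNO3] = 0.001327 / 0.01772 = 0.07486 M.
Dilution factor = 500.0/7.680 = 65.10, so [stock] = 0.07486 x 65.10 = 4.87 M.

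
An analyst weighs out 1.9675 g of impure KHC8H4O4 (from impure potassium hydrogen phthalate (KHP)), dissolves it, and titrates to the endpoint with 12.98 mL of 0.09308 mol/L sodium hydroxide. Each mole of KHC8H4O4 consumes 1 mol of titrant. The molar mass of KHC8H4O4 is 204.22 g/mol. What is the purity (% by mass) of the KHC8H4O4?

n(NaOH) = 0.09308 x 0.01298 = 0.001208 mol.
n(KHC8H4O4) = 0.001208 / 1 = 0.001208 mol.
mass of KHC8H4O4 = 0.001208 x 204.22 = 0.2467 g.
% purity = 0.2467 / 1.9675 x 100 = 12.5%.

12.5%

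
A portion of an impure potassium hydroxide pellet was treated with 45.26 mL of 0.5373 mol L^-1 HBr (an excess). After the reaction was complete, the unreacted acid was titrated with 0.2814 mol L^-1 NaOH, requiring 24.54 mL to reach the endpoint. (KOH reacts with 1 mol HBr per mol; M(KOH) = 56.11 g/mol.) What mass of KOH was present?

0.977 g

Total n(HBr) added = 0.5373 x 0.04526 = 0.02432 mol.
n(NaOH) used = 0.2814 x 0.02454 = 0.006906 mol, which equals the excess n(HBr).
So n(HBr) consumed by the sample = 0.02432 - 0.006906 = 0.01741 mol.
n(KOH) = 0.01741 / 1 = 0.01741 mol.
mass = 0.01741 mol x 56.11 g/mol = 0.977 g.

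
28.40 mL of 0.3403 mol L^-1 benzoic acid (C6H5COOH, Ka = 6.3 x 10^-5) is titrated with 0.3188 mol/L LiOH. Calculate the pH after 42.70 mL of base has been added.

12.74

n(acid) = 0.3403 x 0.02840 = 0.009665 mol; n(LiOH) added = 0.3188 x 0.04270 = 0.01361 mol.
Base is in excess by 0.01361 - 0.009665 = 0.003948 mol in a total volume of 0.07110 L.
[OH^-] = 0.003948/0.07110 = 0.05553 M, so pOH = 1.26 and pH = 14.00 - 1.26 = 12.74.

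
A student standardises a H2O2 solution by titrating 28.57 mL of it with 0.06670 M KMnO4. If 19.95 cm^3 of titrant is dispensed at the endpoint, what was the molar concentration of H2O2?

0.116 M

n(KMnO4) = 0.06670 x 0.01995 = 0.001331 mol.
From the balanced equation, 2 mol KMnO4 reacts with 5 mol H2O2, so n(H2O2) = 0.001331 x 5/2 = 0.003327 mol.
[H2O2] = 0.003327 / 0.02857 L = 0.116 M.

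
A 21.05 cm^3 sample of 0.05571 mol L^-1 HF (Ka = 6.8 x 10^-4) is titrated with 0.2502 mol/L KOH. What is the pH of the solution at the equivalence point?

n(HF) = 0.05571 x 0.02105 = 0.001173 mol; V(KOH) at equivalence = 0.001173/0.2502 = 0.004687 L.
At equivalence all the acid is converted to F-; total volume = 0.02105 + 0.004687 = 0.02574 L, so [F-] = 0.001173/0.02574 = 0.04556 M.
Kb = Kw/Ka = 1.0e-14 / 6.8 x 10^-4 = 1.47e-11.
[OH^-] = sqrt(Kb x [F-]) = sqrt(1.47e-11 x 0.04556) = 8.19e-7 M.
pOH = 6.09, so pH = 14.00 - 6.09 = 7.91.

7.91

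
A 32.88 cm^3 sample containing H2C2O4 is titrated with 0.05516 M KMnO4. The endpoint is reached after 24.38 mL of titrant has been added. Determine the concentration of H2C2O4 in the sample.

0.102 M

n(KMnO4) = 0.05516 x 0.02438 = 0.001345 mol.
From the balanced equation, 2 mol KMnO4 reacts with 5 mol H2C2O4, so n(H2C2O4) = 0.001345 x 5/2 = 0.003362 mol.
[H2C2O4] = 0.003362 / 0.03288 L = 0.102 M.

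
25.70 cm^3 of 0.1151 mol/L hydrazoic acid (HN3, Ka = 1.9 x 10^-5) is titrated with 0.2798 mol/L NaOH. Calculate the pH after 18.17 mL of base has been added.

n(acid) = 0.1151 x 0.02570 = 0.002958 mol; n(NaOH) added = 0.2798 x 0.01817 = 0.005084 mol.
Base is in excess by 0.005084 - 0.002958 = 0.002126 mol in a total volume of 0.04387 L.
[OH^-] = 0.002126/0.04387 = 0.04846 M, so pOH = 1.31 and pH = 14.00 - 1.31 = 12.69.

12.69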